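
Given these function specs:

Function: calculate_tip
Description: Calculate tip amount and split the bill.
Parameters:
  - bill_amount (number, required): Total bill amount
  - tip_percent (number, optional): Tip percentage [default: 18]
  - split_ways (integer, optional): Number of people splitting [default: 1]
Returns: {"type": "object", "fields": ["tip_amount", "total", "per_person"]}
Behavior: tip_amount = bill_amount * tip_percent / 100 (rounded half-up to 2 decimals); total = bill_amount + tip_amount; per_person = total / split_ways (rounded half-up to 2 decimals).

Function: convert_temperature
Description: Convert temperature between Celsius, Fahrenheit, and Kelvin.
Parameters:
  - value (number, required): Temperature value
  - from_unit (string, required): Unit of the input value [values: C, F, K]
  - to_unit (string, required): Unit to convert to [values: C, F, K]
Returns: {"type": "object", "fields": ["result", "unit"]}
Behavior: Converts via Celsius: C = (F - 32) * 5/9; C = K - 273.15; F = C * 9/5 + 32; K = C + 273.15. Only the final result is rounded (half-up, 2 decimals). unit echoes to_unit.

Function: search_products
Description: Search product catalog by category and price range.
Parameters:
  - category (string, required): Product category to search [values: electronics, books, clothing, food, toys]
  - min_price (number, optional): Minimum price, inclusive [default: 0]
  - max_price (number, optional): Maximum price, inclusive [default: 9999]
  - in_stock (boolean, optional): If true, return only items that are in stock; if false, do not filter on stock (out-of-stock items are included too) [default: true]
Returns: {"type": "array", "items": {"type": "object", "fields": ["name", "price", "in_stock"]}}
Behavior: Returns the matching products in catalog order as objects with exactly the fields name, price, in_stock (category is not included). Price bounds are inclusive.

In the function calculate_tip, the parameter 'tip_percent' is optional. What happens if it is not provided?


The calculate_tip spec declares:
  - tip_percent (number, optional): Tip percentage [default: 18]
It defaults to 18


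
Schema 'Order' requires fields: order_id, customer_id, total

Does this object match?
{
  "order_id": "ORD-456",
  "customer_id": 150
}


Checking required fields...
Missing: total
Invalid - missing required field 'total'


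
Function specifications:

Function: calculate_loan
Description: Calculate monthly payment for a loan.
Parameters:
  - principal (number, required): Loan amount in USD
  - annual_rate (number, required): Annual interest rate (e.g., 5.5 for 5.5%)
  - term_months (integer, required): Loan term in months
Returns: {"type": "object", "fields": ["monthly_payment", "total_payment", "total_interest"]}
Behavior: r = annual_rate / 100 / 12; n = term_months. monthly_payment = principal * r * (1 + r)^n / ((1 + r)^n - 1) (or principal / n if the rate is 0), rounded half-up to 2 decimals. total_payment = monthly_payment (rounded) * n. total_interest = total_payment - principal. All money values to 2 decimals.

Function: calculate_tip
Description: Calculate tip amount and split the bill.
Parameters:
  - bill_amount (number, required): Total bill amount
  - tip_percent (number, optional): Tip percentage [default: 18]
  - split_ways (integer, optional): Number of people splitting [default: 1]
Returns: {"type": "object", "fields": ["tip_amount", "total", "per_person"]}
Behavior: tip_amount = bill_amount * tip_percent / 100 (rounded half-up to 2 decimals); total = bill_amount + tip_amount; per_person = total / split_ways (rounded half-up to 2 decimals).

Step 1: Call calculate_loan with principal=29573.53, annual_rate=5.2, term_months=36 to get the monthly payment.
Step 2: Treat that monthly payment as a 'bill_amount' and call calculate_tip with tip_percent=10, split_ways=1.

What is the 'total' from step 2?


Step 1: calculate_loan(principal=29573.53, annual_rate=5.2, term_months=36)
  r = 5.2 / 100 / 12 = 0.004333333333 (keep full precision)
  (1 + r)^36 = 1.16843234
  monthly_payment = 29573.53 * 0.004333333333 * 1.16843234 / (1.16843234 - 1) = 889.003237 -> 889.00
  total_payment = 889.00 * 36 = 32004.00
  total_interest = 32004.00 - 29573.53 = 2430.47
  -> monthly_payment = 889.00
Step 2: calculate_tip(bill_amount=889.0, tip_percent=10, split_ways=1)
  tip_amount = 889.0 * 10/100 = 88.9 -> 88.90
  total = 889.0 + 88.90 = 977.90
  per_person = 977.90 / 1 = 977.9 -> 977.90
  -> total = 977.90
$977.90


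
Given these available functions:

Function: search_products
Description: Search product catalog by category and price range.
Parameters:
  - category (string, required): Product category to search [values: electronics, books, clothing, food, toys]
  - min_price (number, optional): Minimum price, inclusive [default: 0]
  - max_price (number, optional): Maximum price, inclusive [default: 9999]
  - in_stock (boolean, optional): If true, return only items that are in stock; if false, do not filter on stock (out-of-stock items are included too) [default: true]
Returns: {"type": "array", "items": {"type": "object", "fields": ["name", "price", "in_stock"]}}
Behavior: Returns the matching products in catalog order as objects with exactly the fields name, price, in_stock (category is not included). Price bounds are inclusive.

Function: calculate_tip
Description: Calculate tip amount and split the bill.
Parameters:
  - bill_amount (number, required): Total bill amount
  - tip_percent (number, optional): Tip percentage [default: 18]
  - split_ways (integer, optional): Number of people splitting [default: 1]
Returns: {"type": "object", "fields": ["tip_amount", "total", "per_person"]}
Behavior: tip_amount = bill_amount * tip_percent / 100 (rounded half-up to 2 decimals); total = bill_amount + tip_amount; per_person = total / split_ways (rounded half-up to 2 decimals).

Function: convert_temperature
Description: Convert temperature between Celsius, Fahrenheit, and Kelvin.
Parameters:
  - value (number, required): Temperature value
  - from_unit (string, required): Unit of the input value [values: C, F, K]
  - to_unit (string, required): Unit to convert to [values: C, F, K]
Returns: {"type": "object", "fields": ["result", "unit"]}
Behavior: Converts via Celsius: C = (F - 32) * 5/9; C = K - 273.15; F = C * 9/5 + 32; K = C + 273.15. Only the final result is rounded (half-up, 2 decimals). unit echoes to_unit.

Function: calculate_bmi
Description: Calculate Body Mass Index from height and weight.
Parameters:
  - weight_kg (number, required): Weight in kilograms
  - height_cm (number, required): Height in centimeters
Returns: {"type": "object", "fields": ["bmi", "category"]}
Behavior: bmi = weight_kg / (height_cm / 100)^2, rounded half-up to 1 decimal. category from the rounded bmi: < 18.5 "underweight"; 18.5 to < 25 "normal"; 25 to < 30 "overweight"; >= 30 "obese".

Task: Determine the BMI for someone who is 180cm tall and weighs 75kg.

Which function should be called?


The task needs a function whose description is: Calculate Body Mass Index from height and weight.
calculate_bmi


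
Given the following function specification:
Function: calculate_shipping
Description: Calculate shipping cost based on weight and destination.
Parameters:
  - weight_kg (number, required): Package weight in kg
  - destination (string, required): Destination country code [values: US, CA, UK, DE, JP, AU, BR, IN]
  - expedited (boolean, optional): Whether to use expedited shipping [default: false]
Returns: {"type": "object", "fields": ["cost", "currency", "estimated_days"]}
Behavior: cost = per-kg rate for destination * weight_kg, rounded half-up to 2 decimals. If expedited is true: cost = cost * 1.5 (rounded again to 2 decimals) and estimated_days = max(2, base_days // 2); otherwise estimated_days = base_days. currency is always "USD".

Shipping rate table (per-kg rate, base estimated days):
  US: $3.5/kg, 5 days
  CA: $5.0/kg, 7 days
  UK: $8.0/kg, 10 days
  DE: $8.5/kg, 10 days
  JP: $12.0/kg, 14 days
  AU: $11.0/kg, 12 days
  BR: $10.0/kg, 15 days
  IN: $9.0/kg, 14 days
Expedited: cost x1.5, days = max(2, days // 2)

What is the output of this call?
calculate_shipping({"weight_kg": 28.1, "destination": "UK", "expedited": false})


Rate for UK: $8.0/kg, base 10 days
cost = 8.0 * 28.1 = 224.8 -> 224.80
expedited not set/false: estimated_days = 10
Output:
{"cost": 224.8, "currency": "USD", "estimated_days": 10}


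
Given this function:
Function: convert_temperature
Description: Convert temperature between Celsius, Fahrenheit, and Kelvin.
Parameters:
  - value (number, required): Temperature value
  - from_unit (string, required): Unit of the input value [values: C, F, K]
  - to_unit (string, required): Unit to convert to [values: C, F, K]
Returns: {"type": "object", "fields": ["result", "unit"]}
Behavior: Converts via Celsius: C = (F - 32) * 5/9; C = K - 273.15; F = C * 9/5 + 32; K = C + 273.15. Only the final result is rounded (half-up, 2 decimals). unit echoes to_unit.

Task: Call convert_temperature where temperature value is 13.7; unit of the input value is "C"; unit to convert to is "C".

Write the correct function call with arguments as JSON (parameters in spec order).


Mapping each described value to its parameter name:
  'Temperature value' -> value = 13.7
  'Unit of the input value' -> from_unit = "C"
  'Unit to convert to' -> to_unit = "C"
convert_temperature({"value": 13.7, "from_unit": "C", "to_unit": "C"})


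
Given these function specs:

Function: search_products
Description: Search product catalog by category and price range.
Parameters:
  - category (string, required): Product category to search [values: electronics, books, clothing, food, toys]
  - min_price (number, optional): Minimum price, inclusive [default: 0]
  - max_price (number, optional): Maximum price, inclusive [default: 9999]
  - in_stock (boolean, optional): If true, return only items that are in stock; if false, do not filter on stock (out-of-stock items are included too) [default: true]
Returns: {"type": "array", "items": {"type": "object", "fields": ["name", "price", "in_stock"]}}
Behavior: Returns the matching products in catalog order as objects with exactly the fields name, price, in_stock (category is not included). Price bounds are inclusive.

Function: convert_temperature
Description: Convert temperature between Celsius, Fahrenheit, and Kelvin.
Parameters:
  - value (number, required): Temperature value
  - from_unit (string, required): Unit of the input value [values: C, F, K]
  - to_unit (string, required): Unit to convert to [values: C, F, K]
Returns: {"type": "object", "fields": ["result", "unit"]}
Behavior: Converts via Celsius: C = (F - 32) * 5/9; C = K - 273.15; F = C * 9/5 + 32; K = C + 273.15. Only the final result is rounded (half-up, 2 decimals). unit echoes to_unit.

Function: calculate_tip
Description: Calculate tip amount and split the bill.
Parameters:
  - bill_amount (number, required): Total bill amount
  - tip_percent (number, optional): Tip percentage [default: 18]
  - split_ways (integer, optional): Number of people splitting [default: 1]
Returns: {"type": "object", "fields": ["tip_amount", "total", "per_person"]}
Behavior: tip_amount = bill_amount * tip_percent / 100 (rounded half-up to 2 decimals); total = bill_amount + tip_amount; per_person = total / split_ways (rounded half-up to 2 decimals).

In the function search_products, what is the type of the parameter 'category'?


The search_products spec declares:
  - category (string, required): Product category to search [values: electronics, books, clothing, food, toys]
Type:
string


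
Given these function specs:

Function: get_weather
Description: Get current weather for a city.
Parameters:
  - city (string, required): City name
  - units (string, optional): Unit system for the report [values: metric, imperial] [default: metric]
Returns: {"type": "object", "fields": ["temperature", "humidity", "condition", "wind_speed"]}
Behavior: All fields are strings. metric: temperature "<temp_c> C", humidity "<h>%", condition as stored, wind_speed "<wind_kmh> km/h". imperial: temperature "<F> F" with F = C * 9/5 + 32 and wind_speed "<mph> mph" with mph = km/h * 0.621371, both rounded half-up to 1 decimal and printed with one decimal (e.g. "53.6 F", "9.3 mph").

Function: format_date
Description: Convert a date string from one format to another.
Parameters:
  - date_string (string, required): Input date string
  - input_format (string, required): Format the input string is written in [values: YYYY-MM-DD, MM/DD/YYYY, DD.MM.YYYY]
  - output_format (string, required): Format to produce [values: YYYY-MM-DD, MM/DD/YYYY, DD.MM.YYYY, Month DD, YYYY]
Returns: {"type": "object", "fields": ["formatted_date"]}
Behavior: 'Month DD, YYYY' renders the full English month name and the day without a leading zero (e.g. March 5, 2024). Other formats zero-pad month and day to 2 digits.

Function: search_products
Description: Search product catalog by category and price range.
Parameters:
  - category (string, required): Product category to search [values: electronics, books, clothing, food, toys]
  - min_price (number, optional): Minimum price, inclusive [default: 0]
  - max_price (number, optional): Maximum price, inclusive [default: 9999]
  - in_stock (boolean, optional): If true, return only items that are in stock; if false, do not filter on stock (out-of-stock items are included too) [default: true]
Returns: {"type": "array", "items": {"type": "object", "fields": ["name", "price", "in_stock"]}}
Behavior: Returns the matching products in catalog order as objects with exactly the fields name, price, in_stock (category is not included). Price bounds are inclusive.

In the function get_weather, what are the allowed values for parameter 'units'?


The get_weather spec declares:
  - units (string, optional): Unit system for the report [values: metric, imperial] [default: metric]
Allowed values:
metric, imperial


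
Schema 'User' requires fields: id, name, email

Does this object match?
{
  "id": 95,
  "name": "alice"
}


Checking required fields...
Missing: email
Invalid - missing required field 'email'


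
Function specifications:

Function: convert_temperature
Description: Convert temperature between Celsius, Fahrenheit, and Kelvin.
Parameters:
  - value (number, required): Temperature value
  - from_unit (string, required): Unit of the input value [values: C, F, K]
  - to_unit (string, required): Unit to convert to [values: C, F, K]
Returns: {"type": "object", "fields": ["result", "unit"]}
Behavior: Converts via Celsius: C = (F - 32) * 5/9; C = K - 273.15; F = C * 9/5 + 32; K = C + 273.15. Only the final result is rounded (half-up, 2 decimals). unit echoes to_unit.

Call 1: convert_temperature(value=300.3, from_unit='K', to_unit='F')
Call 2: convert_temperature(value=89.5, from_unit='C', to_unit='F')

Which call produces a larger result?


Call 1:
  To C: 300.3 - 273.15 = 27.15
  To F: 27.15 * 9/5 + 32 = 80.87
  Round to 2 decimals: 80.87
  -> 80.87 F
Call 2:
  Input already in C: 89.5
  To F: 89.5 * 9/5 + 32 = 193.1
  Round to 2 decimals: 193.1
  -> 193.1 F
Call 2 (193.1 F)


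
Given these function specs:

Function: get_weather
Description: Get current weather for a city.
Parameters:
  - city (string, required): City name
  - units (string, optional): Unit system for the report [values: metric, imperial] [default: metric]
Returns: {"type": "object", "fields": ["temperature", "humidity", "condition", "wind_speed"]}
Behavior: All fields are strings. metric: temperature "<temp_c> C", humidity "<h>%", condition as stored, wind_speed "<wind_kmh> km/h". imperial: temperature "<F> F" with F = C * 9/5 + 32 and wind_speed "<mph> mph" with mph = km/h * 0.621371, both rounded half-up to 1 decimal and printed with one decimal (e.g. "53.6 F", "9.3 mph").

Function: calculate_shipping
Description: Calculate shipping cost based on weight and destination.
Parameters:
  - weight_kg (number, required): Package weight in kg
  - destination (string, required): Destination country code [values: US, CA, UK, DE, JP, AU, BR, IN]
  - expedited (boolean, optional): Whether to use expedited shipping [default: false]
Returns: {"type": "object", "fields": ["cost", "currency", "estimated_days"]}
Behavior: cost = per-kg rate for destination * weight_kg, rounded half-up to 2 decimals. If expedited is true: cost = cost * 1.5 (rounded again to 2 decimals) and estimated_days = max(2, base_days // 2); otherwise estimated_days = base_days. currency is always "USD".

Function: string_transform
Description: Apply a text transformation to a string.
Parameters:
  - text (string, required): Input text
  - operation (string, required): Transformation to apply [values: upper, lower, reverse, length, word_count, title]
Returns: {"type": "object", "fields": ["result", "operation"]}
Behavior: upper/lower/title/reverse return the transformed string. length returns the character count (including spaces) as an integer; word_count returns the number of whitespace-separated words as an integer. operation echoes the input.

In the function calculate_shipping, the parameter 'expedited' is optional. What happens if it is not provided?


The calculate_shipping spec declares:
  - expedited (boolean, optional): Whether to use expedited shipping [default: false]
It defaults to false


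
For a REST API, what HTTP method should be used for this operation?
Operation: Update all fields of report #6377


GET = read, POST = create, PUT = update/replace, DELETE = remove
This operation is an update/replace.
PUT


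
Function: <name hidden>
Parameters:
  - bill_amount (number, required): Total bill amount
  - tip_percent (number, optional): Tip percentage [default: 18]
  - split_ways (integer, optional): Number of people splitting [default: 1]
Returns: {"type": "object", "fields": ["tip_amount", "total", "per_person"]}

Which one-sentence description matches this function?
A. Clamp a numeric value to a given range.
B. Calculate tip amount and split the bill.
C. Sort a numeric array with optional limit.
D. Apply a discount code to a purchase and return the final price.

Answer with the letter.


Parameters bill_amount, tip_percent, split_ways and return ["tip_amount", "total", "per_person"] fit: Calculate tip amount and split the bill.
B


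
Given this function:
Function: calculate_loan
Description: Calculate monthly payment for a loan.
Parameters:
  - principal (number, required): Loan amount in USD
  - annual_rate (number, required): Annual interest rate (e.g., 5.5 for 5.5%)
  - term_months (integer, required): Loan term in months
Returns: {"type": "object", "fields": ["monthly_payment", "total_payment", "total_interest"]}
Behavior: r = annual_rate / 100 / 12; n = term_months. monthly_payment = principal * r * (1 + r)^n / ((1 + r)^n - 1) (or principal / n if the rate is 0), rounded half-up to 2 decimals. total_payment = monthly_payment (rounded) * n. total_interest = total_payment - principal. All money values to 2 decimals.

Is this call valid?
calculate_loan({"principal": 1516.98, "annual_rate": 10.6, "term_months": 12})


Checking all required parameters present and types match... All valid.
Valid


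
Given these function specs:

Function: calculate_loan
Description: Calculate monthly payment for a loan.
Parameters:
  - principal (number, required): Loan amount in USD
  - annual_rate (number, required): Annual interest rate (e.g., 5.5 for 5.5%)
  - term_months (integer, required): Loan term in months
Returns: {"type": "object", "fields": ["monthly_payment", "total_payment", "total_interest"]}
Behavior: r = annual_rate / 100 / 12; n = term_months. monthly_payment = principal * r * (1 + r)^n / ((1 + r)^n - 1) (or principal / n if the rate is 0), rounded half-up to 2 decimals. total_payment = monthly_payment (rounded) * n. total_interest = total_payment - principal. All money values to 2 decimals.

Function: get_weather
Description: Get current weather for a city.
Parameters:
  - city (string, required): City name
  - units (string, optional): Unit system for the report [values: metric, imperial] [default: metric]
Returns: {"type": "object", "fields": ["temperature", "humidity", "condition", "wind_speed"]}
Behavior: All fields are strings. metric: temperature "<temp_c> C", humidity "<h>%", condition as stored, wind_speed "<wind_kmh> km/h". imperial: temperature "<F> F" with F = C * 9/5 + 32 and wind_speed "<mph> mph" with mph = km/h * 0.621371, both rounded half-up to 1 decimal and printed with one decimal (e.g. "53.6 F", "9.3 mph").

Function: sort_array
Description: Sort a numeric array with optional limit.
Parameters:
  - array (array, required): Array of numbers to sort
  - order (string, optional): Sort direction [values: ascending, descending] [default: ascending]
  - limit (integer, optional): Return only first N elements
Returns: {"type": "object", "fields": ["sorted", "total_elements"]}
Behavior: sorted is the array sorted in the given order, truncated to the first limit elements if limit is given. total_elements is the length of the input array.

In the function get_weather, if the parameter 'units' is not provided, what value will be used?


The get_weather spec declares:
  - units (string, optional): Unit system for the report [values: metric, imperial] [default: metric]
Default:
metric


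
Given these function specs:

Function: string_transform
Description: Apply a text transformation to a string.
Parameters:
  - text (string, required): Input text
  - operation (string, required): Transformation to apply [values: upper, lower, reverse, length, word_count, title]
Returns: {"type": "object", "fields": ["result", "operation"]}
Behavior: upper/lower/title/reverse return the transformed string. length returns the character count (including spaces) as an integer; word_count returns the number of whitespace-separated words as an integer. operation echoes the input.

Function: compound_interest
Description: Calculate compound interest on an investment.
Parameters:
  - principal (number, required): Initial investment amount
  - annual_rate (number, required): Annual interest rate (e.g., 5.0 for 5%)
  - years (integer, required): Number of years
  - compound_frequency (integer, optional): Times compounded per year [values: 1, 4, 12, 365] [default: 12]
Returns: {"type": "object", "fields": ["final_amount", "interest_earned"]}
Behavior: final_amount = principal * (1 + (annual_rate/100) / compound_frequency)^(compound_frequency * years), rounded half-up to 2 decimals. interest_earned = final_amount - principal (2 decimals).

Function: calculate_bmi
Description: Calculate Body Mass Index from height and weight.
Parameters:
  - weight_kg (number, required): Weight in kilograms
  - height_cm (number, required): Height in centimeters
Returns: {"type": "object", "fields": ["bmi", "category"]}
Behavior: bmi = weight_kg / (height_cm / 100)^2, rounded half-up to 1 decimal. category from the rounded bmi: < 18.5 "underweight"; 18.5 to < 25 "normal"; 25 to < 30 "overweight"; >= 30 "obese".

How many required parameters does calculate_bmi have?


Parameters of calculate_bmi: weight_kg (required), height_cm (required)
Required count:
2


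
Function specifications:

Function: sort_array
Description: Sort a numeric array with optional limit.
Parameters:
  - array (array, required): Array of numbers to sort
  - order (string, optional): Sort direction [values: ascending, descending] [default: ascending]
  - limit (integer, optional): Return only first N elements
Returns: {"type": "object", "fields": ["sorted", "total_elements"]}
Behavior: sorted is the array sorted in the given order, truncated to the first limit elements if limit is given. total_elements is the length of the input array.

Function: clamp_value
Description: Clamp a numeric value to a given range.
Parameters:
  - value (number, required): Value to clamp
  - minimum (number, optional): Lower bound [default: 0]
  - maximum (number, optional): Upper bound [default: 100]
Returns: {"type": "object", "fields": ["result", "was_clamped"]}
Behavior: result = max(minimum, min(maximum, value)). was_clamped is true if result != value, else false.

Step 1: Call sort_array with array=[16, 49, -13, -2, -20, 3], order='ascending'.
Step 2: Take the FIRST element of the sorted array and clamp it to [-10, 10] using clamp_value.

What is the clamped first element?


Step 1: sort_array(order=ascending)
  sorted: [-20, -13, -2, 3, 16, 49]
  -> first element = -20
Step 2: clamp_value(value=-20, minimum=-10, maximum=10)
  result = max(-10, min(10, -20)) = max(-10, -20) = -10
  was_clamped = (-10 != -20) = true
  -> result = -10
-10


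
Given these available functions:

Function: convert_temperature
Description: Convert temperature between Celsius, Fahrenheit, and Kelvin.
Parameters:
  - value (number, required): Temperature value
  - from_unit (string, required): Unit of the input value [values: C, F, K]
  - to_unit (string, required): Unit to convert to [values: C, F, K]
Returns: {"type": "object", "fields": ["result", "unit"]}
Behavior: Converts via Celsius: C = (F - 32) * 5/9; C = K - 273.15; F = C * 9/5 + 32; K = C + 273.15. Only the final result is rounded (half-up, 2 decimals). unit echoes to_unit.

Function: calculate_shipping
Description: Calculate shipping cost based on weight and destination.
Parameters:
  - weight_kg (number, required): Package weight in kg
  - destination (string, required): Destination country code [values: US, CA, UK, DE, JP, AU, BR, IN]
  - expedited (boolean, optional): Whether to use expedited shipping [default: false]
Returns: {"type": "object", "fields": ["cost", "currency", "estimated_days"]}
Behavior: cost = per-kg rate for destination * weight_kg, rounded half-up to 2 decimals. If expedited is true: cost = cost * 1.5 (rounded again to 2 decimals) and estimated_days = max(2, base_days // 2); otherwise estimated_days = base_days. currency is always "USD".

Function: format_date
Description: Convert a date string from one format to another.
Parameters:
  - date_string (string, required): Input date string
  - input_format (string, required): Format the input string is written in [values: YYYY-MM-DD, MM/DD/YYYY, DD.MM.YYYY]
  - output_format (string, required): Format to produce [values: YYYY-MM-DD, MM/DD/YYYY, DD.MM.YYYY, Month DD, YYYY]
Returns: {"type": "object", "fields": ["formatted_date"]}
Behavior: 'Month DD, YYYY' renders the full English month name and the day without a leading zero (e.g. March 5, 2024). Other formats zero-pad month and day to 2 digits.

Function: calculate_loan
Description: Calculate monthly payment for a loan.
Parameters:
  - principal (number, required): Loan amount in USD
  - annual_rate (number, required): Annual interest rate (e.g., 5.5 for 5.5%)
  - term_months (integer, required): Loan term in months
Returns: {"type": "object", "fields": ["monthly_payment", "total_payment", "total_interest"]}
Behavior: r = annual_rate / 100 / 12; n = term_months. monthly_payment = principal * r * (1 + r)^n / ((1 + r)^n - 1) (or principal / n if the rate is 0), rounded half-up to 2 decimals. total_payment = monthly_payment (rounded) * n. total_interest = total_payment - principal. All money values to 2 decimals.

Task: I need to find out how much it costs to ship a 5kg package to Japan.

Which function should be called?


The task needs a function whose description is: Calculate shipping cost based on weight and destination.
calculate_shipping


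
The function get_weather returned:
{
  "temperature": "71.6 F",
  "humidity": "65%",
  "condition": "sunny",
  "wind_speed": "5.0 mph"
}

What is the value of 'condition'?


sunny


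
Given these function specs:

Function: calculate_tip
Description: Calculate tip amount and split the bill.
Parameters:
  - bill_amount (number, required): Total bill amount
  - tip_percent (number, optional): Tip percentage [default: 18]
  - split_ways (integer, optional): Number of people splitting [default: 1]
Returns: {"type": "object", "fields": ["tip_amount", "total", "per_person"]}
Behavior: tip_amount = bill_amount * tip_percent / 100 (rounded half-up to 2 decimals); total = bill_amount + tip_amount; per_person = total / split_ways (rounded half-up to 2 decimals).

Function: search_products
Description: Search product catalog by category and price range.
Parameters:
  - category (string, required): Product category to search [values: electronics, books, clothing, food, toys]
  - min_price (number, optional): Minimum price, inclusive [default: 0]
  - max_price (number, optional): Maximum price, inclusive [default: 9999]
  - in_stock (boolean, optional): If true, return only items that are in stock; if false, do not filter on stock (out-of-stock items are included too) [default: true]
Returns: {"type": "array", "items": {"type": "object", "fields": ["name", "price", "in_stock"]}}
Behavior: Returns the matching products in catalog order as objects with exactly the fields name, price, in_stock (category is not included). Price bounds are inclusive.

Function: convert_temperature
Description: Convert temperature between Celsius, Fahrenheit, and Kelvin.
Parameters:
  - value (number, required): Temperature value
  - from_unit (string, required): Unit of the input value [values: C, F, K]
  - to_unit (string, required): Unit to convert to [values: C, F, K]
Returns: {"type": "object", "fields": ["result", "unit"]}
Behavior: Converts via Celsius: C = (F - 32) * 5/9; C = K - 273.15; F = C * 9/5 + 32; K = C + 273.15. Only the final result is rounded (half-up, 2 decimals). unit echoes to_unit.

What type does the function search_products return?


The search_products spec declares Returns: {"type": "array", "items": {"type": "object", "fields": ["name", "price", "in_stock"]}}
Type:
array


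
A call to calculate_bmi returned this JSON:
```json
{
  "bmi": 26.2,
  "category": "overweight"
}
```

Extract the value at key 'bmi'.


26.2


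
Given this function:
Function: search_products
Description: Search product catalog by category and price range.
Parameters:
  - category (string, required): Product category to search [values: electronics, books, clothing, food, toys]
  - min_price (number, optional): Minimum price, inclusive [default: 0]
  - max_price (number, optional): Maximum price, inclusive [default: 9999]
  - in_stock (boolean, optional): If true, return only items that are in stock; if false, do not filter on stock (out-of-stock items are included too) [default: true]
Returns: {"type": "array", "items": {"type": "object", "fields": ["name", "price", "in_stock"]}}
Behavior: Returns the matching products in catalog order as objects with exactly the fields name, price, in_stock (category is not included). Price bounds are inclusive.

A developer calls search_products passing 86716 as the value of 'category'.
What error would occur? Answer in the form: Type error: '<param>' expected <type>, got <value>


Spec: 'category' is declared as string; 86716 is an integer.
Type error: 'category' expected string, got 86716


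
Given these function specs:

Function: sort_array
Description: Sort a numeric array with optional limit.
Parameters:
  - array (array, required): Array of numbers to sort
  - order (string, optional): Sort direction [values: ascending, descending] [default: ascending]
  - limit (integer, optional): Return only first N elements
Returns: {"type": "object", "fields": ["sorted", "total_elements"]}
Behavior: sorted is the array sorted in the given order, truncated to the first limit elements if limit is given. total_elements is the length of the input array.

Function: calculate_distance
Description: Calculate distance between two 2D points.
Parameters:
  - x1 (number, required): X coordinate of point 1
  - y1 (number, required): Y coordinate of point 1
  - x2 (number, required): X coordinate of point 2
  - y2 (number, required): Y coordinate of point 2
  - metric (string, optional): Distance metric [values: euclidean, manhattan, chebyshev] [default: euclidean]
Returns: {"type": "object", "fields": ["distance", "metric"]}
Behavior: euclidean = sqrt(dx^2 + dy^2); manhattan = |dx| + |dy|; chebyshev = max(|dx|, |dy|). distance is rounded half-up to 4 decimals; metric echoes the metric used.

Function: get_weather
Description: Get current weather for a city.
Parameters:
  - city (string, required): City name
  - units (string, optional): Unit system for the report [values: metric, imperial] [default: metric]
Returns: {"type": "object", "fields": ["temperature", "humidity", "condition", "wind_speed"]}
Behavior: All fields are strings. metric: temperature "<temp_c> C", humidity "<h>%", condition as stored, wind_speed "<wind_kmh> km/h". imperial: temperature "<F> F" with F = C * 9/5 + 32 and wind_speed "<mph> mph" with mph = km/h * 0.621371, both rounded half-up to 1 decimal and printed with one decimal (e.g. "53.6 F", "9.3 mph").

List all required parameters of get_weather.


Parameters of get_weather and their required/optional flag:
  city: required
  units: optional
city


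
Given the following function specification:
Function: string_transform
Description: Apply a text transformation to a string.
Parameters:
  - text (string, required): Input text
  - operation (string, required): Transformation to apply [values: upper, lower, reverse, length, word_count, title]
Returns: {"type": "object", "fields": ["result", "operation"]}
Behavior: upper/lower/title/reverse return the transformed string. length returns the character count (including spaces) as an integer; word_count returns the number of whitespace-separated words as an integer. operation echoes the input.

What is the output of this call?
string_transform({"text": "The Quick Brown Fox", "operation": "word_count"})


words: The, Quick, Brown, Fox -> 4
Output:
{"result": 4, "operation": "word_count"}


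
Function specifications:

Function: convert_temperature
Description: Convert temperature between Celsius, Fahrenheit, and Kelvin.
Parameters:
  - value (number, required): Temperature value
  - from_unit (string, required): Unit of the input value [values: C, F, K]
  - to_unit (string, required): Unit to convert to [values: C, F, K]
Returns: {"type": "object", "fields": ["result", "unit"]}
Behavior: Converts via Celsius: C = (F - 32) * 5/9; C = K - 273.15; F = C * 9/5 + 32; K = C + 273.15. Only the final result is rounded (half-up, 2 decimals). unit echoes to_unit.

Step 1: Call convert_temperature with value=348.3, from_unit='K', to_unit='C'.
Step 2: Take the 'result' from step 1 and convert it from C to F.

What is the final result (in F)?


Step 1: convert_temperature(value=348.3, from_unit=K, to_unit=C)
  To C: 348.3 - 273.15 = 75.15
  Target is C: 75.15
  Round to 2 decimals: 75.15
  -> result = 75.15 C
Step 2: convert_temperature(value=75.15, from_unit=C, to_unit=F)
  Input already in C: 75.15
  To F: 75.15 * 9/5 + 32 = 167.27
  Round to 2 decimals: 167.27
  -> result = 167.27 F
167.27 F


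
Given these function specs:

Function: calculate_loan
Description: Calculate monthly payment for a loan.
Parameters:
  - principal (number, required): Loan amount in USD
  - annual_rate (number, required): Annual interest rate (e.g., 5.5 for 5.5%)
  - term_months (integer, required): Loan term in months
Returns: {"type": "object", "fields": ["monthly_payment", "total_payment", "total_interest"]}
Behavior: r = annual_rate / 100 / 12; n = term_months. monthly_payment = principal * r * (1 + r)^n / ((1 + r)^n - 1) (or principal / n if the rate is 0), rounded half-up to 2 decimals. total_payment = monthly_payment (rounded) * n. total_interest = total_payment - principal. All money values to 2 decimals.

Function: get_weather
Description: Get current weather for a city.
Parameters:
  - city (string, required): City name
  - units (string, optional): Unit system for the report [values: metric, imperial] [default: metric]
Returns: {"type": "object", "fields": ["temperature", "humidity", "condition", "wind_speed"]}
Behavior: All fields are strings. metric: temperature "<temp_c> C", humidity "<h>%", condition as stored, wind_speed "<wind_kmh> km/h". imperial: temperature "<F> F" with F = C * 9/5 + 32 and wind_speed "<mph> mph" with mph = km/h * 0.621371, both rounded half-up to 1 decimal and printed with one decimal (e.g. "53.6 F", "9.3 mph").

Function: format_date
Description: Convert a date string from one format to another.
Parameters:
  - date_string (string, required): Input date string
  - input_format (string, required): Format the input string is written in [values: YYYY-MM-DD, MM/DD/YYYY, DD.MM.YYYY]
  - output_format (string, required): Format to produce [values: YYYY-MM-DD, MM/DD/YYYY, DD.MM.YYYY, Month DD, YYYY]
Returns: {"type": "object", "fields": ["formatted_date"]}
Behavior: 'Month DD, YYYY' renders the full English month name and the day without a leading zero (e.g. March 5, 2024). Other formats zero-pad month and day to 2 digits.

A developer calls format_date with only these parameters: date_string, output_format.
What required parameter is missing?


Required parameters: date_string, input_format, output_format
Provided: date_string, output_format
Missing: input_format
input_format


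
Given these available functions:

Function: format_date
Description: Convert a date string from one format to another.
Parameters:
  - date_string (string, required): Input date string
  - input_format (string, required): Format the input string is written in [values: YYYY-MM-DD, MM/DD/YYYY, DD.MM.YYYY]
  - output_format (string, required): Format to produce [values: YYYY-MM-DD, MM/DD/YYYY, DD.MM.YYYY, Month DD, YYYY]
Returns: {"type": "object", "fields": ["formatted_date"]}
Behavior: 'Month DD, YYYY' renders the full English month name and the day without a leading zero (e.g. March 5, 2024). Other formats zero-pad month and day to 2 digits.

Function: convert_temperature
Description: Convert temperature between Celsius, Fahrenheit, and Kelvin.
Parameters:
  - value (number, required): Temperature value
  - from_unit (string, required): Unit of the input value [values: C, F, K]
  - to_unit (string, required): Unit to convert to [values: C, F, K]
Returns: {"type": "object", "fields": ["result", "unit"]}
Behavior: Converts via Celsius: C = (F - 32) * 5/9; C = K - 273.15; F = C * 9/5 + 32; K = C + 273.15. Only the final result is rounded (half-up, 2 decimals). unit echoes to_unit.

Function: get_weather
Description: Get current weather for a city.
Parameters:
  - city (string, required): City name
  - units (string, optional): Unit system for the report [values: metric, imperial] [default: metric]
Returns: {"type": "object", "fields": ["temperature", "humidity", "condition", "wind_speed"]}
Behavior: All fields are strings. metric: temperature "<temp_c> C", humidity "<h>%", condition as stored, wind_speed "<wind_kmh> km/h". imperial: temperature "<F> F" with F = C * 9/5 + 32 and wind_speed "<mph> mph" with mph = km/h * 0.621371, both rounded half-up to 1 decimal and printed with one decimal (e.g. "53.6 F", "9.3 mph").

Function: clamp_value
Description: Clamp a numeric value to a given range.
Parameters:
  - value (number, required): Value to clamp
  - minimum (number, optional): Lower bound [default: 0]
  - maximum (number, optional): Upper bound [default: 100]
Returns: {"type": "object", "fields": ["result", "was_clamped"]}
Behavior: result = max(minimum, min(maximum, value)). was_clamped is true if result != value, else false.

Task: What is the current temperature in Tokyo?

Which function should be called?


The task needs a function whose description is: Get current weather for a city.
get_weather


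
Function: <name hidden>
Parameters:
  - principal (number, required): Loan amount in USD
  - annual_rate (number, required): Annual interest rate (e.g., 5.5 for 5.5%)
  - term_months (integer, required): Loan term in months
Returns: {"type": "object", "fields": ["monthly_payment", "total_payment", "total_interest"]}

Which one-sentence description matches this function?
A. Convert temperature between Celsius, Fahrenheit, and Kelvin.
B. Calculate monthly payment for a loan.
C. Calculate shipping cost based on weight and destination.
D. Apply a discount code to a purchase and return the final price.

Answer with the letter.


Parameters principal, annual_rate, term_months and return ["monthly_payment", "total_payment", "total_interest"] fit: Calculate monthly payment for a loan.
B


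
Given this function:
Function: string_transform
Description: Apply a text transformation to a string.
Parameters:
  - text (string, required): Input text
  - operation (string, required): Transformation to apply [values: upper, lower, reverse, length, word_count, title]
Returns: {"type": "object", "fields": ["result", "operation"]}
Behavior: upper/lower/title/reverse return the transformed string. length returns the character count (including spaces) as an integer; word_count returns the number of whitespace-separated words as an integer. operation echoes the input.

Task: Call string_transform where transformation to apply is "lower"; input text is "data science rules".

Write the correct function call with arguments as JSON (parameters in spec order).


Mapping each described value to its parameter name:
  'Transformation to apply' -> operation = "lower"
  'Input text' -> text = "data science rules"
string_transform({"text": "data science rules", "operation": "lower"})
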